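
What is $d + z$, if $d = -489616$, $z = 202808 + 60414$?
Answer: $-226394$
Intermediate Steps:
$z = 263222$
$d + z = -489616 + 263222 = -226394$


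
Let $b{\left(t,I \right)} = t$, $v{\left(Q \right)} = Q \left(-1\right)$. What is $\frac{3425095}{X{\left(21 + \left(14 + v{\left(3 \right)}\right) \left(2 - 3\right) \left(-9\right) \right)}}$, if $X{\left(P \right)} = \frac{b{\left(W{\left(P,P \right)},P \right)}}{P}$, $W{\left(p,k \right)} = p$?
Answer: $3425095$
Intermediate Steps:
$v{\left(Q \right)} = - Q$
$X{\left(P \right)} = 1$ ($X{\left(P \right)} = \frac{P}{P} = 1$)
$\frac{3425095}{X{\left(21 + \left(14 + v{\left(3 \right)}\right) \left(2 - 3\right) \left(-9\right) \right)}} = \frac{3425095}{1} = 3425095 \cdot 1 = 3425095$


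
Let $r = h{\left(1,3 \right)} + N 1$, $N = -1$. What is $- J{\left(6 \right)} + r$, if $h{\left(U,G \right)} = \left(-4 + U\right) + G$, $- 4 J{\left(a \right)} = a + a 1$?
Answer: $2$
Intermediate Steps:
$J{\left(a \right)} = - \frac{a}{2}$ ($J{\left(a \right)} = - \frac{a + a 1}{4} = - \frac{a + a}{4} = - \frac{2 a}{4} = - \frac{a}{2}$)
$h{\left(U,G \right)} = -4 + G + U$
$r = -1$ ($r = \left(-4 + 3 + 1\right) - 1 = 0 - 1 = -1$)
$- J{\left(6 \right)} + r = - \frac{\left(-1\right) 6}{2} - 1 = \left(-1\right) \left(-3\right) - 1 = 3 - 1 = 2$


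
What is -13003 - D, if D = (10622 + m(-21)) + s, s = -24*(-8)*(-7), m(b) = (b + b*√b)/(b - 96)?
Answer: -868966/39 - 7*I*√21/39 ≈ -22281.0 - 0.82251*I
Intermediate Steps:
m(b) = (b + b^(3/2))/(-96 + b)
s = -1344 (s = 192*(-7) = -1344)
D = 361849/39 + 7*I*√21/39 (D = (10622 + (-21 + (-21)^(3/2))/(-96 - 21)) - 1344 = (10622 + (-21 - 21*I*√21)/(-117)) - 1344 = (10622 - (-21 - 21*I*√21)/117) - 1344 = (10622 + (7/39 + 7*I*√21/39)) - 1344 = (414265/39 + 7*I*√21/39) - 1344 = 361849/39 + 7*I*√21/39 ≈ 9278.2 + 0.82251*I)
-13003 - D = -13003 - (361849/39 + 7*I*√21/39) = -13003 + (-361849/39 - 7*I*√21/39) = -868966/39 - 7*I*√21/39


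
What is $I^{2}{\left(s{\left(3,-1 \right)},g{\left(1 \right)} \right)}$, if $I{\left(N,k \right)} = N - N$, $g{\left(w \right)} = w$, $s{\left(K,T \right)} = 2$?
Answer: $0$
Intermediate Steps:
$I{\left(N,k \right)} = 0$
$I^{2}{\left(s{\left(3,-1 \right)},g{\left(1 \right)} \right)} = 0^{2} = 0$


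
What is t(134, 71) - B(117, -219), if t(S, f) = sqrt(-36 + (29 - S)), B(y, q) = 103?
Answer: -103 + I*sqrt(141) ≈ -103.0 + 11.874*I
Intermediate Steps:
t(S, f) = sqrt(-7 - S)
t(134, 71) - B(117, -219) = sqrt(-7 - 1*134) - 1*103 = sqrt(-7 - 134) - 103 = sqrt(-141) - 103 = I*sqrt(141) - 103 = -103 + I*sqrt(141)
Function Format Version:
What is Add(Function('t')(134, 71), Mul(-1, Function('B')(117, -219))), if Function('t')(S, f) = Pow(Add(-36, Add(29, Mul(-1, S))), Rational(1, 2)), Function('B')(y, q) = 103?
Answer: Add(-103, Mul(I, Pow(141, Rational(1, 2)))) ≈ Add(-103.00, Mul(11.874, I))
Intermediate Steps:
Function('t')(S, f) = Pow(Add(-7, Mul(-1, S)), Rational(1, 2))
Add(Function('t')(134, 71), Mul(-1, Function('B')(117, -219))) = Add(Pow(Add(-7, Mul(-1, 134)), Rational(1, 2)), Mul(-1, 103)) = Add(Pow(Add(-7, -134), Rational(1, 2)), -103) = Add(Pow(-141, Rational(1, 2)), -103) = Add(Mul(I, Pow(141, Rational(1, 2))), -103) = Add(-103, Mul(I, Pow(141, Rational(1, 2))))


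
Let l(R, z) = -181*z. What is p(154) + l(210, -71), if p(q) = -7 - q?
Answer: 12690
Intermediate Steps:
p(154) + l(210, -71) = (-7 - 1*154) - 181*(-71) = (-7 - 154) + 12851 = -161 + 12851 = 12690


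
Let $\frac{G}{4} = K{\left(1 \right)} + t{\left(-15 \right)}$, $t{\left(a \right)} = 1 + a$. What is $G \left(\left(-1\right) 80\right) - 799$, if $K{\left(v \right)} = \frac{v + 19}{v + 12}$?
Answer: $\frac{41453}{13} \approx 3188.7$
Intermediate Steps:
$K{\left(v \right)} = \frac{19 + v}{12 + v}$
$G = - \frac{648}{13}$ ($G = 4 \left(\frac{19 + 1}{12 + 1} + \left(1 - 15\right)\right) = 4 \left(\frac{1}{13} \cdot 20 - 14\right) = 4 \left(\frac{20}{13} - 14\right) = 4 \left(- \frac{162}{13}\right) = - \frac{648}{13} \approx -49.846$)
$G \left(\left(-1\right) 80\right) - 799 = - \frac{648 \left(\left(-1\right) 80\right)}{13} - 799 = \left(- \frac{648}{13}\right) \left(-80\right) - 799 = \frac{51840}{13} - 799 = \frac{41453}{13}$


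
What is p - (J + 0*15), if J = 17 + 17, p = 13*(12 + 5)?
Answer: 187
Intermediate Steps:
p = 221 (p = 13*17 = 221)
J = 34
p - (J + 0*15) = 221 - (34 + 0*15) = 221 - (34 + 0) = 221 - 1*34 = 221 - 34 = 187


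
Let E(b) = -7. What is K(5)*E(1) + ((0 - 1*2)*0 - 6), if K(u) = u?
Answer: -41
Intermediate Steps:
K(5)*E(1) + ((0 - 1*2)*0 - 6) = 5*(-7) + ((0 - 1*2)*0 - 6) = -35 + ((0 - 2)*0 - 6) = -35 + (-2*0 - 6) = -35 + (0 - 6) = -35 - 6 = -41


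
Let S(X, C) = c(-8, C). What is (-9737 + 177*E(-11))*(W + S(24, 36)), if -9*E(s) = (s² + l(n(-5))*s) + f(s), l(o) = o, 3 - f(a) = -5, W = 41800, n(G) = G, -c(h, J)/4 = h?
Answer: -558694248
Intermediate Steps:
c(h, J) = -4*h
S(X, C) = 32 (S(X, C) = -4*(-8) = 32)
f(a) = 8 (f(a) = 3 - 1*(-5) = 3 + 5 = 8)
E(s) = -8/9 - s²/9 + 5*s/9 (E(s) = -((s² - 5*s) + 8)/9 = -(8 + s² - 5*s)/9 = -8/9 - s²/9 + 5*s/9)
(-9737 + 177*E(-11))*(W + S(24, 36)) = (-9737 + 177*(-8/9 - ⅑*(-11)² + (5/9)*(-11)))*(41800 + 32) = (-9737 + 177*(-8/9 - ⅑*121 - 55/9))*41832 = (-9737 + 177*(-8/9 - 121/9 - 55/9))*41832 = (-9737 + 177*(-184/9))*41832 = (-9737 - 10856/3)*41832 = -40067/3*41832 = -558694248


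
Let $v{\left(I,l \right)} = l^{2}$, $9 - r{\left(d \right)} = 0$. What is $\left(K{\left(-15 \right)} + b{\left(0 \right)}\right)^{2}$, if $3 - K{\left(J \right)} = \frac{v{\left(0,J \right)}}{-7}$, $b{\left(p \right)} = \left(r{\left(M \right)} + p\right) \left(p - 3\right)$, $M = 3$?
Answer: $\frac{3249}{49} \approx 66.306$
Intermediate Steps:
$r{\left(d \right)} = 9$ ($r{\left(d \right)} = 9 - 0 = 9 + 0 = 9$)
$b{\left(p \right)} = \left(-3 + p\right) \left(9 + p\right)$ ($b{\left(p \right)} = \left(9 + p\right) \left(p - 3\right) = \left(9 + p\right) \left(-3 + p\right) = \left(-3 + p\right) \left(9 + p\right)$)
$K{\left(J \right)} = 3 + \frac{J^{2}}{7}$ ($K{\left(J \right)} = 3 - \frac{J^{2}}{-7} = 3 - J^{2} \left(- \frac{1}{7}\right) = 3 - - \frac{J^{2}}{7} = 3 + \frac{J^{2}}{7}$)
$\left(K{\left(-15 \right)} + b{\left(0 \right)}\right)^{2} = \left(\left(3 + \frac{\left(-15\right)^{2}}{7}\right) + \left(-27 + 0^{2} + 6 \cdot 0\right)\right)^{2} = \left(\left(3 + \frac{1}{7} \cdot 225\right) + \left(-27 + 0 + 0\right)\right)^{2} = \left(\left(3 + \frac{225}{7}\right) - 27\right)^{2} = \left(\frac{246}{7} - 27\right)^{2} = \left(\frac{57}{7}\right)^{2} = \frac{3249}{49}$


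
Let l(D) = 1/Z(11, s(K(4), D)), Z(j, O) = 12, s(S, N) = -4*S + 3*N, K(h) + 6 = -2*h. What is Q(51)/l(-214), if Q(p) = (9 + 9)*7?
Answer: 1512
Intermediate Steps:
K(h) = -6 - 2*h
Q(p) = 126 (Q(p) = 18*7 = 126)
l(D) = 1/12
Q(51)/l(-214) = 126/(1/12) = 126*12 = 1512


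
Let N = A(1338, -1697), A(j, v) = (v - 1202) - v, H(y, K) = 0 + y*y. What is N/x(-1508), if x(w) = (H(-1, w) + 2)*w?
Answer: 601/2262 ≈ 0.26569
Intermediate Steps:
H(y, K) = y² (H(y, K) = 0 + y² = y²)
A(j, v) = -1202 (A(j, v) = (-1202 + v) - v = -1202)
x(w) = 3*w (x(w) = ((-1)² + 2)*w = (1 + 2)*w = 3*w)
N = -1202
N/x(-1508) = -1202/(3*(-1508)) = -1202/(-4524) = -1202*(-1/4524) = 601/2262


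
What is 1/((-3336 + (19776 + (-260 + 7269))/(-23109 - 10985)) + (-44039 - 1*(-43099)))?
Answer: -34094/145812729 ≈ -0.00023382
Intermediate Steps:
1/((-3336 + (19776 + (-260 + 7269))/(-23109 - 10985)) + (-44039 - 1*(-43099))) = 1/((-3336 + (19776 + 7009)/(-34094)) + (-44039 + 43099)) = 1/((-3336 + 26785*(-1/34094)) - 940) = 1/((-3336 - 26785/34094) - 940) = 1/(-113764369/34094 - 940) = 1/(-145812729/34094) = -34094/145812729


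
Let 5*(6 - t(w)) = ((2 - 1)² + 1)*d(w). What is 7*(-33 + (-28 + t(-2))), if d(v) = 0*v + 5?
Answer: -399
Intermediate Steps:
d(v) = 5 (d(v) = 0 + 5 = 5)
t(w) = 4 (t(w) = 6 - ((2 - 1)² + 1)*5/5 = 6 - (1² + 1)*5/5 = 6 - (1 + 1)*5/5 = 6 - 2*5/5 = 6 - ⅕*10 = 6 - 2 = 4)
7*(-33 + (-28 + t(-2))) = 7*(-33 + (-28 + 4)) = 7*(-33 - 24) = 7*(-57) = -399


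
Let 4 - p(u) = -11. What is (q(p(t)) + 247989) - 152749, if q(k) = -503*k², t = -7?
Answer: -17935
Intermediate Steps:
p(u) = 15 (p(u) = 4 - 1*(-11) = 4 + 11 = 15)
(q(p(t)) + 247989) - 152749 = (-503*15² + 247989) - 152749 = (-503*225 + 247989) - 152749 = (-113175 + 247989) - 152749 = 134814 - 152749 = -17935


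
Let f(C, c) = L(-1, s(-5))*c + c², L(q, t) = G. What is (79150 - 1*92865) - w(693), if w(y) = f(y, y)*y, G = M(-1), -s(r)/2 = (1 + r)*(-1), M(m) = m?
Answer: -332346023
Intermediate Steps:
s(r) = 2 + 2*r (s(r) = -2*(1 + r)*(-1) = -2*(-1 - r) = 2 + 2*r)
G = -1
L(q, t) = -1
f(C, c) = c² - c (f(C, c) = -c + c² = c² - c)
w(y) = y²*(-1 + y) (w(y) = (y*(-1 + y))*y = y²*(-1 + y))
(79150 - 1*92865) - w(693) = (79150 - 1*92865) - 693²*(-1 + 693) = (79150 - 92865) - 480249*692 = -13715 - 1*332332308 = -13715 - 332332308 = -332346023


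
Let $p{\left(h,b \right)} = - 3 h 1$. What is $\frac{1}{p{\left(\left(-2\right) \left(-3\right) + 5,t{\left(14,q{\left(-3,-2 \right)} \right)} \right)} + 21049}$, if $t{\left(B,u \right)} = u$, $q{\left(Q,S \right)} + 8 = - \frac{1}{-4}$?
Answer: $\frac{1}{21016} \approx 4.7583 \cdot 10^{-5}$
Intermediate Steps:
$q{\left(Q,S \right)} = - \frac{31}{4}$ ($q{\left(Q,S \right)} = -8 - \frac{1}{-4} = -8 - - \frac{1}{4} = -8 + \frac{1}{4} = - \frac{31}{4}$)
$p{\left(h,b \right)} = - 3 h$
$\frac{1}{p{\left(\left(-2\right) \left(-3\right) + 5,t{\left(14,q{\left(-3,-2 \right)} \right)} \right)} + 21049} = \frac{1}{- 3 \left(\left(-2\right) \left(-3\right) + 5\right) + 21049} = \frac{1}{- 3 \left(6 + 5\right) + 21049} = \frac{1}{\left(-3\right) 11 + 21049} = \frac{1}{-33 + 21049} = \frac{1}{21016}$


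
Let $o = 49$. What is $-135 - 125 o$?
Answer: $-6260$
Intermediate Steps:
$-135 - 125 o = -135 - 6125 = -6260$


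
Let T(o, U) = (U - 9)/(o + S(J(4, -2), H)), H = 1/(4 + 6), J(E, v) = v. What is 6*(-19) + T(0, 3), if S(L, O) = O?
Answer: -174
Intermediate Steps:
H = ⅒ (H = 1/10 = ⅒ ≈ 0.10000)
T(o, U) = (-9 + U)/(⅒ + o) (T(o, U) = (U - 9)/(o + ⅒) = (-9 + U)/(⅒ + o))
6*(-19) + T(0, 3) = 6*(-19) + 10*(-9 + 3)/(1 + 10*0) = -114 + 10*(-6)/(1 + 0) = -114 + 10*(-6)/1 = -114 + 10*1*(-6) = -114 - 60 = -174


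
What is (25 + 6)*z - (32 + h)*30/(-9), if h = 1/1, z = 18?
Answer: 668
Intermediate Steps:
h = 1
(25 + 6)*z - (32 + h)*30/(-9) = (25 + 6)*18 - (32 + 1)*30/(-9) = 31*18 - 33*30*(-⅑) = 558 - 33*(-10)/3 = 558 - 1*(-110) = 558 + 110 = 668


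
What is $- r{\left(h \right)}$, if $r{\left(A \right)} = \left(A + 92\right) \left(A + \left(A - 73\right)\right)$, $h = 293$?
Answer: $-197505$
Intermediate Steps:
$r{\left(A \right)} = \left(-73 + 2 A\right) \left(92 + A\right)$ ($r{\left(A \right)} = \left(92 + A\right) \left(A + \left(-73 + A\right)\right) = \left(92 + A\right) \left(-73 + 2 A\right) = \left(-73 + 2 A\right) \left(92 + A\right)$)
$- r{\left(h \right)} = - (-6716 + 2 \cdot 293^{2} + 111 \cdot 293) = - (-6716 + 2 \cdot 85849 + 32523) = - (-6716 + 171698 + 32523) = \left(-1\right) 197505 = -197505$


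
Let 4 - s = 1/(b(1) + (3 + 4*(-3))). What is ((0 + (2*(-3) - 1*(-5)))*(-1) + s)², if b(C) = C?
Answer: 1681/64 ≈ 26.266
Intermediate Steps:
s = 33/8 (s = 4 - 1/(1 + (3 + 4*(-3))) = 4 - 1/(1 + (3 - 12)) = 4 - 1/(1 - 9) = 4 - 1/(-8) = 4 - 1*(-⅛) = 4 + ⅛ = 33/8 ≈ 4.1250)
((0 + (2*(-3) - 1*(-5)))*(-1) + s)² = ((0 + (2*(-3) - 1*(-5)))*(-1) + 33/8)² = ((0 + (-6 + 5))*(-1) + 33/8)² = ((0 - 1)*(-1) + 33/8)² = (-1*(-1) + 33/8)² = (1 + 33/8)² = (41/8)² = 1681/64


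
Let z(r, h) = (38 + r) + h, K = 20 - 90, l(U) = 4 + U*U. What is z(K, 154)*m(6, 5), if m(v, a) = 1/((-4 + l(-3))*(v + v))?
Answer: 61/54 ≈ 1.1296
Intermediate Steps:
l(U) = 4 + U²
m(v, a) = 1/(18*v) (m(v, a) = 1/((-4 + (4 + (-3)²))*(v + v)) = 1/((-4 + (4 + 9))*(2*v)) = 1/((-4 + 13)*(2*v)) = 1/(9*(2*v)) = 1/(18*v))
K = -70
z(r, h) = 38 + h + r
z(K, 154)*m(6, 5) = (38 + 154 - 70)*((1/18)/6) = 122*((1/18)*(⅙)) = 122*(1/108) = 61/54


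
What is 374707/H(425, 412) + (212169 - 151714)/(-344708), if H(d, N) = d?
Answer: 129138807181/146500900 ≈ 881.49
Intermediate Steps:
374707/H(425, 412) + (212169 - 151714)/(-344708) = 374707/425 + (212169 - 151714)/(-344708) = 374707*(1/425) + 60455*(-1/344708) = 374707/425 - 60455/344708 = 129138807181/146500900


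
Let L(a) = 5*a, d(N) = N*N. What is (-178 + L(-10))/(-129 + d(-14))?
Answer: -228/67 ≈ -3.4030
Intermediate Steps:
d(N) = N²
(-178 + L(-10))/(-129 + d(-14)) = (-178 + 5*(-10))/(-129 + (-14)²) = (-178 - 50)/(-129 + 196) = -228/67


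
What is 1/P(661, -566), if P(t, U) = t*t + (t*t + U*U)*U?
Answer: -1/428181861 ≈ -2.3355e-9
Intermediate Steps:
P(t, U) = t**2 + U*(U**2 + t**2) (P(t, U) = t**2 + (t**2 + U**2)*U = t**2 + (U**2 + t**2)*U = t**2 + U*(U**2 + t**2))
1/P(661, -566) = 1/((-566)**3 + 661**2 - 566*661**2) = 1/(-181321496 + 436921 - 566*436921) = 1/(-181321496 + 436921 - 247297286) = 1/(-428181861) = -1/428181861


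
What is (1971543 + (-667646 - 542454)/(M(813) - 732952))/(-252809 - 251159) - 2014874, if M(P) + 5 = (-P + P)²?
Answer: -744269452164047375/369386873376 ≈ -2.0149e+6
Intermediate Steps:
M(P) = -5 (M(P) = -5 + (-P + P)² = -5 + 0² = -5 + 0 = -5)
(1971543 + (-667646 - 542454)/(M(813) - 732952))/(-252809 - 251159) - 2014874 = (1971543 + (-667646 - 542454)/(-5 - 732952))/(-252809 - 251159) - 2014874 = (1971543 - 1210100/(-732957))/(-503968) - 2014874 = (1971543 - 1210100*(-1/732957))*(-1/503968) - 2014874 = (1971543 + 1210100/732957)*(-1/503968) - 2014874 = (1445057452751/732957)*(-1/503968) - 2014874 = -1445057452751/369386873376 - 2014874 = -744269452164047375/369386873376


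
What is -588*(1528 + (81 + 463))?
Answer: -1218336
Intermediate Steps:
-588*(1528 + (81 + 463)) = -588*(1528 + 544) = -588*2072 = -1218336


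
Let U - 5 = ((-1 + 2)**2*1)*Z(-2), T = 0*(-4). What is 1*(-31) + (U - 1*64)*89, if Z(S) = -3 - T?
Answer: -5549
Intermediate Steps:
T = 0
Z(S) = -3 (Z(S) = -3 - 1*0 = -3 + 0 = -3)
U = 2 (U = 5 + ((-1 + 2)**2*1)*(-3) = 5 + (1**2*1)*(-3) = 5 + (1*1)*(-3) = 5 + 1*(-3) = 5 - 3 = 2)
1*(-31) + (U - 1*64)*89 = 1*(-31) + (2 - 1*64)*89 = -31 + (2 - 64)*89 = -31 - 62*89 = -31 - 5518 = -5549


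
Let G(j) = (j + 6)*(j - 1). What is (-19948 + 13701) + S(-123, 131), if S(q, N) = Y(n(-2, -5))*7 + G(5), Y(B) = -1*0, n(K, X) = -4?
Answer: -6203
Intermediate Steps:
Y(B) = 0
G(j) = (-1 + j)*(6 + j) (G(j) = (6 + j)*(-1 + j) = (-1 + j)*(6 + j))
S(q, N) = 44 (S(q, N) = 0*7 + (-6 + 5**2 + 5*5) = 0 + (-6 + 25 + 25) = 0 + 44 = 44)
(-19948 + 13701) + S(-123, 131) = (-19948 + 13701) + 44 = -6247 + 44 = -6203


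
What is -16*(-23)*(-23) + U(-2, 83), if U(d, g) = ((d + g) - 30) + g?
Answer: -8330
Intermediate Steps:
U(d, g) = -30 + d + 2*g (U(d, g) = (-30 + d + g) + g = -30 + d + 2*g)
-16*(-23)*(-23) + U(-2, 83) = -16*(-23)*(-23) + (-30 - 2 + 2*83) = 368*(-23) + (-30 - 2 + 166) = -8464 + 134 = -8330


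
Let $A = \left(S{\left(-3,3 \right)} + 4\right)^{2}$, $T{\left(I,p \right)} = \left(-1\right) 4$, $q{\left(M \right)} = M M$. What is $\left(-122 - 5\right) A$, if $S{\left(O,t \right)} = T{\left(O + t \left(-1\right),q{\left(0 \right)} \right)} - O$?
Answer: $-1143$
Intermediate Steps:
$q{\left(M \right)} = M^{2}$
$T{\left(I,p \right)} = -4$
$S{\left(O,t \right)} = -4 - O$
$A = 9$ ($A = \left(\left(-4 - -3\right) + 4\right)^{2} = \left(\left(-4 + 3\right) + 4\right)^{2} = \left(-1 + 4\right)^{2} = 3^{2} = 9$)
$\left(-122 - 5\right) A = \left(-122 - 5\right) 9 = \left(-127\right) 9 = -1143$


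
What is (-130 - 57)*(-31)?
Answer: 5797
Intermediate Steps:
(-130 - 57)*(-31) = -187*(-31) = 5797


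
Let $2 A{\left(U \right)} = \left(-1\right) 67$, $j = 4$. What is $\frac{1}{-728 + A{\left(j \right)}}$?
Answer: $- \frac{2}{1523} \approx -0.0013132$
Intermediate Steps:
$A{\left(U \right)} = - \frac{67}{2}$ ($A{\left(U \right)} = \frac{\left(-1\right) 67}{2} = \frac{1}{2} \left(-67\right) = - \frac{67}{2}$)
$\frac{1}{-728 + A{\left(j \right)}} = \frac{1}{-728 - \frac{67}{2}} = \frac{1}{- \frac{1523}{2}} = - \frac{2}{1523}$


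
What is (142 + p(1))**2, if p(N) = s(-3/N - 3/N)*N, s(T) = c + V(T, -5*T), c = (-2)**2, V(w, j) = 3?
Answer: 22201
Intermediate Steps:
c = 4
s(T) = 7 (s(T) = 4 + 3 = 7)
p(N) = 7*N
(142 + p(1))**2 = (142 + 7*1)**2 = (142 + 7)**2 = 149**2 = 22201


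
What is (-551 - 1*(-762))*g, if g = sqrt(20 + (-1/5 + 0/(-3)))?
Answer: 633*sqrt(55)/5 ≈ 938.89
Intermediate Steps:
g = 3*sqrt(55)/5 (g = sqrt(20 + (-1*1/5 + 0*(-1/3))) = sqrt(20 + (-1/5 + 0)) = sqrt(20 - 1/5) = sqrt(99/5) = 3*sqrt(55)/5 ≈ 4.4497)
(-551 - 1*(-762))*g = (-551 - 1*(-762))*(3*sqrt(55)/5) = (-551 + 762)*(3*sqrt(55)/5) = 211*(3*sqrt(55)/5) = 633*sqrt(55)/5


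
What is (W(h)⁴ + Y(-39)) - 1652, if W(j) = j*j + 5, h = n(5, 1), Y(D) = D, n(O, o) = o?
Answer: -395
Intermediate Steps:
h = 1
W(j) = 5 + j² (W(j) = j² + 5 = 5 + j²)
(W(h)⁴ + Y(-39)) - 1652 = ((5 + 1²)⁴ - 39) - 1652 = ((5 + 1)⁴ - 39) - 1652 = (6⁴ - 39) - 1652 = (1296 - 39) - 1652 = 1257 - 1652 = -395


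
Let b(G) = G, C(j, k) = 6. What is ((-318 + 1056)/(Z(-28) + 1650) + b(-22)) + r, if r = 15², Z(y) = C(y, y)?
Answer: 18717/92 ≈ 203.45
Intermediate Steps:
Z(y) = 6
r = 225
((-318 + 1056)/(Z(-28) + 1650) + b(-22)) + r = ((-318 + 1056)/(6 + 1650) - 22) + 225 = (738/1656 - 22) + 225 = (738*(1/1656) - 22) + 225 = (41/92 - 22) + 225 = -1983/92 + 225 = 18717/92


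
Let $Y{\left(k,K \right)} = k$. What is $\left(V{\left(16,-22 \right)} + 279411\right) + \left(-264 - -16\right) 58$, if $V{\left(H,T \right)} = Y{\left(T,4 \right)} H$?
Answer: $264675$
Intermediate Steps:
$V{\left(H,T \right)} = H T$ ($V{\left(H,T \right)} = T H = H T$)
$\left(V{\left(16,-22 \right)} + 279411\right) + \left(-264 - -16\right) 58 = \left(16 \left(-22\right) + 279411\right) + \left(-264 - -16\right) 58 = \left(-352 + 279411\right) + \left(-264 + 16\right) 58 = 279059 - 14384 = 264675$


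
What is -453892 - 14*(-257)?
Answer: -450294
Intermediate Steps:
-453892 - 14*(-257) = -453892 - 1*(-3598) = -453892 + 3598 = -450294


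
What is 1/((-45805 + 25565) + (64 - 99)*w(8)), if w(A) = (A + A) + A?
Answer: -1/21080 ≈ -4.7438e-5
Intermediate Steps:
w(A) = 3*A (w(A) = 2*A + A = 3*A)
1/((-45805 + 25565) + (64 - 99)*w(8)) = 1/((-45805 + 25565) + (64 - 99)*(3*8)) = 1/(-20240 - 35*24) = 1/(-20240 - 840) = 1/(-21080) = -1/21080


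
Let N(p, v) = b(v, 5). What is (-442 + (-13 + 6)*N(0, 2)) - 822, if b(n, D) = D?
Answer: -1299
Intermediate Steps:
N(p, v) = 5
(-442 + (-13 + 6)*N(0, 2)) - 822 = (-442 + (-13 + 6)*5) - 822 = (-442 - 7*5) - 822 = (-442 - 35) - 822 = -477 - 822 = -1299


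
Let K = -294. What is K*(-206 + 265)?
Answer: -17346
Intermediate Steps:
K*(-206 + 265) = -294*(-206 + 265) = -294*59 = -17346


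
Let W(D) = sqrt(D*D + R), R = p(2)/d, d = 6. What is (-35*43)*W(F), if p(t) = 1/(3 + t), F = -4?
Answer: -301*sqrt(14430)/6 ≈ -6026.3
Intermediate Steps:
R = 1/30 (R = 1/((3 + 2)*6) = (1/6)/5 = (1/5)*(1/6) = 1/30 ≈ 0.033333)
W(D) = sqrt(1/30 + D**2) (W(D) = sqrt(D*D + 1/30) = sqrt(D**2 + 1/30) = sqrt(1/30 + D**2))
(-35*43)*W(F) = (-35*43)*(sqrt(30 + 900*(-4)**2)/30) = -301*sqrt(30 + 900*16)/6 = -301*sqrt(30 + 14400)/6 = -301*sqrt(14430)/6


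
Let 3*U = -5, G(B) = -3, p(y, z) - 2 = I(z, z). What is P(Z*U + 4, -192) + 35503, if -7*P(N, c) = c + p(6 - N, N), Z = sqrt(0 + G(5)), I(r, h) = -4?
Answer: 248715/7 ≈ 35531.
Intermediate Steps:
p(y, z) = -2 (p(y, z) = 2 - 4 = -2)
U = -5/3 (U = (1/3)*(-5) = -5/3 ≈ -1.6667)
Z = I*sqrt(3) (Z = sqrt(0 - 3) = sqrt(-3) = I*sqrt(3) ≈ 1.732*I)
P(N, c) = 2/7 - c/7 (P(N, c) = -(c - 2)/7 = -(-2 + c)/7 = 2/7 - c/7)
P(Z*U + 4, -192) + 35503 = (2/7 - 1/7*(-192)) + 35503 = (2/7 + 192/7) + 35503 = 194/7 + 35503 = 248715/7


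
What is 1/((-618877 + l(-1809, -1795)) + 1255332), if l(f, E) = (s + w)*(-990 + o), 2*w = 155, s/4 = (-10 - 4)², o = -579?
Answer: -2/1430477 ≈ -1.3981e-6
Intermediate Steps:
s = 784 (s = 4*(-10 - 4)² = 4*(-14)² = 4*196 = 784)
w = 155/2 (w = (½)*155 = 155/2 ≈ 77.500)
l(f, E) = -2703387/2 (l(f, E) = (784 + 155/2)*(-990 - 579) = (1723/2)*(-1569) = -2703387/2)
1/((-618877 + l(-1809, -1795)) + 1255332) = 1/((-618877 - 2703387/2) + 1255332) = 1/(-3941141/2 + 1255332) = 1/(-1430477/2) = -2/1430477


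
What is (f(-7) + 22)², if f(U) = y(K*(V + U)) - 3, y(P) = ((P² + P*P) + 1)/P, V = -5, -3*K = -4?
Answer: 43681/256 ≈ 170.63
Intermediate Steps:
K = 4/3 (K = -⅓*(-4) = 4/3 ≈ 1.3333)
y(P) = (1 + 2*P²)/P (y(P) = ((P² + P²) + 1)/P = (2*P² + 1)/P = (1 + 2*P²)/P)
f(U) = -49/3 + 1/(-20/3 + 4*U/3) + 8*U/3 (f(U) = (1/(4*(-5 + U)/3) + 2*(4*(-5 + U)/3)) - 3 = (1/(-20/3 + 4*U/3) + 2*(-20/3 + 4*U/3)) - 3 = (1/(-20/3 + 4*U/3) + (-40/3 + 8*U/3)) - 3 = (-40/3 + 1/(-20/3 + 4*U/3) + 8*U/3) - 3 = -49/3 + 1/(-20/3 + 4*U/3) + 8*U/3)
(f(-7) + 22)² = ((989 - 356*(-7) + 32*(-7)²)/(12*(-5 - 7)) + 22)² = ((1/12)*(989 + 2492 + 32*49)/(-12) + 22)² = ((1/12)*(-1/12)*(989 + 2492 + 1568) + 22)² = ((1/12)*(-1/12)*5049 + 22)² = (-561/16 + 22)² = (-209/16)² = 43681/256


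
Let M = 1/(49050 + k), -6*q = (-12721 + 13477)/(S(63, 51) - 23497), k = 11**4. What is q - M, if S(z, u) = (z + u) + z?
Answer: 4000873/742637060 ≈ 0.0053874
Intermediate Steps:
k = 14641
S(z, u) = u + 2*z (S(z, u) = (u + z) + z = u + 2*z)
q = 63/11660 (q = -(-12721 + 13477)/(6*((51 + 2*63) - 23497)) = -126/((51 + 126) - 23497) = -126/(177 - 23497) = -126/(-23320) = -126*(-1)/23320 = -1/6*(-189/5830) = 63/11660 ≈ 0.0054031)
M = 1/63691 (M = 1/(49050 + 14641) = 1/63691 ≈ 1.5701e-5)
q - M = 63/11660 - 1*1/63691 = 63/11660 - 1/63691 = 4000873/742637060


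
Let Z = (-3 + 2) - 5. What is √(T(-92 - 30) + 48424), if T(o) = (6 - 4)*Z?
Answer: 14*√247 ≈ 220.03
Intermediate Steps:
Z = -6 (Z = -1 - 5 = -6)
T(o) = -12 (T(o) = (6 - 4)*(-6) = 2*(-6) = -12)
√(T(-92 - 30) + 48424) = √(-12 + 48424) = √48412 = 14*√247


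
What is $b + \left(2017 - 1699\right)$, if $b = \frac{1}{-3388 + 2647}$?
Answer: $\frac{235637}{741} \approx 318.0$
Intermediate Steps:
$b = - \frac{1}{741}$ ($b = \frac{1}{-741} = - \frac{1}{741} \approx -0.0013495$)
$b + \left(2017 - 1699\right) = - \frac{1}{741} + \left(2017 - 1699\right) = - \frac{1}{741} + 318 = \frac{235637}{741}$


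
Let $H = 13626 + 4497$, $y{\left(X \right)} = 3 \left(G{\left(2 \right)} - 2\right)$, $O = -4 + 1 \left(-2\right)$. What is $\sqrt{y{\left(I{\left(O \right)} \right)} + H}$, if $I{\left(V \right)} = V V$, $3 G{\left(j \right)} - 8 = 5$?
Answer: $7 \sqrt{370} \approx 134.65$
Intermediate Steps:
$G{\left(j \right)} = \frac{13}{3}$ ($G{\left(j \right)} = \frac{8}{3} + \frac{1}{3} \cdot 5 = \frac{8}{3} + \frac{5}{3} = \frac{13}{3}$)
$O = -6$ ($O = -4 - 2 = -6$)
$I{\left(V \right)} = V^{2}$
$y{\left(X \right)} = 7$ ($y{\left(X \right)} = 3 \left(\frac{13}{3} - 2\right) = 3 \cdot \frac{7}{3} = 7$)
$H = 18123$
$\sqrt{y{\left(I{\left(O \right)} \right)} + H} = \sqrt{7 + 18123} = \sqrt{18130} = 7 \sqrt{370}$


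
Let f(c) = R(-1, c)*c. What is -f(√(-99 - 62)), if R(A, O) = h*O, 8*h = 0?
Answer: 0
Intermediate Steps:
h = 0 (h = (⅛)*0 = 0)
R(A, O) = 0 (R(A, O) = 0*O = 0)
f(c) = 0 (f(c) = 0*c = 0)
-f(√(-99 - 62)) = -1*0 = 0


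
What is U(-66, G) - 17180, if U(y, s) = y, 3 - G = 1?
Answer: -17246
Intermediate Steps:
G = 2 (G = 3 - 1*1 = 3 - 1 = 2)
U(-66, G) - 17180 = -66 - 17180 = -17246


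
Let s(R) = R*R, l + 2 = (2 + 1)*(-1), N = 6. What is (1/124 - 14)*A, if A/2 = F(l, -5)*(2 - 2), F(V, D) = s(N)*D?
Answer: 0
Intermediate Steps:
l = -5 (l = -2 + (2 + 1)*(-1) = -2 + 3*(-1) = -2 - 3 = -5)
s(R) = R**2
F(V, D) = 36*D (F(V, D) = 6**2*D = 36*D)
A = 0 (A = 2*((36*(-5))*(2 - 2)) = 2*(-180*0) = 2*0 = 0)
(1/124 - 14)*A = (1/124 - 14)*0 = -1735/124*0 = 0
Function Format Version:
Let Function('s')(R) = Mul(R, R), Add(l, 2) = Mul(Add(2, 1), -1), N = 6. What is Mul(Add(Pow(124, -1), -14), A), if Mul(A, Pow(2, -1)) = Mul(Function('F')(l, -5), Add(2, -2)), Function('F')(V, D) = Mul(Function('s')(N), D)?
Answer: 0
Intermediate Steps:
l = -5 (l = Add(-2, Mul(Add(2, 1), -1)) = Add(-2, Mul(3, -1)) = Add(-2, -3) = -5)
Function('s')(R) = Pow(R, 2)
Function('F')(V, D) = Mul(36, D) (Function('F')(V, D) = Mul(Pow(6, 2), D) = Mul(36, D))
A = 0 (A = Mul(2, Mul(Mul(36, -5), Add(2, -2))) = Mul(2, Mul(-180, 0)) = Mul(2, 0) = 0)
Mul(Add(Pow(124, -1), -14), A) = Mul(Add(Pow(124, -1), -14), 0) = Mul(Add(Rational(1, 124), -14), 0) = Mul(Rational(-1735, 124), 0) = 0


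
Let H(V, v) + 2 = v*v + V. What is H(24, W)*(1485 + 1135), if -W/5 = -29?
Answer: 55143140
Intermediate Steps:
W = 145 (W = -5*(-29) = 145)
H(V, v) = -2 + V + v² (H(V, v) = -2 + (v*v + V) = -2 + (v² + V) = -2 + (V + v²) = -2 + V + v²)
H(24, W)*(1485 + 1135) = (-2 + 24 + 145²)*(1485 + 1135) = (-2 + 24 + 21025)*2620 = 21047*2620 = 55143140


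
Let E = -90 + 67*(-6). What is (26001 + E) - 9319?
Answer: 16190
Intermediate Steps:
E = -492 (E = -90 - 402 = -492)
(26001 + E) - 9319 = (26001 - 492) - 9319 = 25509 - 9319 = 16190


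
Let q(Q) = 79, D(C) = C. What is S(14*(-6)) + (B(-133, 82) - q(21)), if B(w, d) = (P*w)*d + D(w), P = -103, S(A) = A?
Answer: 1123022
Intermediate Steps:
B(w, d) = w - 103*d*w (B(w, d) = (-103*w)*d + w = -103*d*w + w = w - 103*d*w)
S(14*(-6)) + (B(-133, 82) - q(21)) = 14*(-6) + (-133*(1 - 103*82) - 1*79) = -84 + (-133*(1 - 8446) - 79) = -84 + (-133*(-8445) - 79) = -84 + (1123185 - 79) = -84 + 1123106 = 1123022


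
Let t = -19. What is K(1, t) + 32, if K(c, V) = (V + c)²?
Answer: 356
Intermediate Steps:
K(1, t) + 32 = (-19 + 1)² + 32 = (-18)² + 32 = 324 + 32 = 356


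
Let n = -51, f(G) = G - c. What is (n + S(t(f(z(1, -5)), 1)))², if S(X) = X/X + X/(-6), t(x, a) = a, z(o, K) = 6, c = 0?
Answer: 90601/36 ≈ 2516.7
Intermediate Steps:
f(G) = G (f(G) = G - 1*0 = G + 0 = G)
S(X) = 1 - X/6 (S(X) = 1 + X*(-⅙) = 1 - X/6)
(n + S(t(f(z(1, -5)), 1)))² = (-51 + (1 - ⅙*1))² = (-51 + (1 - ⅙))² = (-51 + ⅚)² = (-301/6)² = 90601/36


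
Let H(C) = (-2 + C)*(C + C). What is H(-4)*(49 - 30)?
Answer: 912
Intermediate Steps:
H(C) = 2*C*(-2 + C) (H(C) = (-2 + C)*(2*C) = 2*C*(-2 + C))
H(-4)*(49 - 30) = (2*(-4)*(-2 - 4))*(49 - 30) = (2*(-4)*(-6))*19 = 48*19 = 912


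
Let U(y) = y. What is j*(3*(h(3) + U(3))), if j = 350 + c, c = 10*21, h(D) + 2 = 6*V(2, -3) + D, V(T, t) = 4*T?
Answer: 87360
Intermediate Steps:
h(D) = 46 + D (h(D) = -2 + (6*(4*2) + D) = -2 + (6*8 + D) = -2 + (48 + D) = 46 + D)
c = 210
j = 560 (j = 350 + 210 = 560)
j*(3*(h(3) + U(3))) = 560*(3*((46 + 3) + 3)) = 560*(3*(49 + 3)) = 560*(3*52) = 560*156 = 87360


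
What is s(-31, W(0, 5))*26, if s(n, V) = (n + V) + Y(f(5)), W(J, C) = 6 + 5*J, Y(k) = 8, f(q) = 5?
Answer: -442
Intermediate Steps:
s(n, V) = 8 + V + n (s(n, V) = (n + V) + 8 = (V + n) + 8 = 8 + V + n)
s(-31, W(0, 5))*26 = (8 + (6 + 5*0) - 31)*26 = (8 + (6 + 0) - 31)*26 = (8 + 6 - 31)*26 = -17*26 = -442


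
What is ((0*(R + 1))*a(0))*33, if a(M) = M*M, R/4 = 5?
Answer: 0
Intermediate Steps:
R = 20 (R = 4*5 = 20)
a(M) = M**2
((0*(R + 1))*a(0))*33 = ((0*(20 + 1))*0**2)*33 = ((0*21)*0)*33 = (0*0)*33 = 0*33 = 0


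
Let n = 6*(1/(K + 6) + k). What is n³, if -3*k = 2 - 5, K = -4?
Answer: 729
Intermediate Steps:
k = 1 (k = -(2 - 5)/3 = -⅓*(-3) = 1)
n = 9 (n = 6*(1/(-4 + 6) + 1) = 6*(1/2 + 1) = 6*(½ + 1) = 6*(3/2) = 9)
n³ = 9³ = 729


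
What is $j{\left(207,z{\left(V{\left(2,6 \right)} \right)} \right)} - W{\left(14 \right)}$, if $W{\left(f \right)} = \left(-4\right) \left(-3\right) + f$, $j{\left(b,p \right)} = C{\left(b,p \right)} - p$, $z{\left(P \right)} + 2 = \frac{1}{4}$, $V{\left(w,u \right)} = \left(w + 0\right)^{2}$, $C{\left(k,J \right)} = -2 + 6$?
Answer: $- \frac{81}{4} \approx -20.25$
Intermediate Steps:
$C{\left(k,J \right)} = 4$
$V{\left(w,u \right)} = w^{2}$
$z{\left(P \right)} = - \frac{7}{4}$ ($z{\left(P \right)} = -2 + \frac{1}{4} = - \frac{7}{4}$)
$j{\left(b,p \right)} = 4 - p$
$W{\left(f \right)} = 12 + f$
$j{\left(207,z{\left(V{\left(2,6 \right)} \right)} \right)} - W{\left(14 \right)} = \left(4 - - \frac{7}{4}\right) - \left(12 + 14\right) = \left(4 + \frac{7}{4}\right) - 26 = \frac{23}{4} - 26 = - \frac{81}{4}$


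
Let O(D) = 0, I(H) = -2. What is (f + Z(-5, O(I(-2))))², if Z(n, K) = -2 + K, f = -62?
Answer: 4096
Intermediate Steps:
(f + Z(-5, O(I(-2))))² = (-62 + (-2 + 0))² = (-62 - 2)² = (-64)² = 4096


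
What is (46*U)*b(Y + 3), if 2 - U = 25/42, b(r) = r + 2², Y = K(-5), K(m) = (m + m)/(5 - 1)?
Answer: 4071/14 ≈ 290.79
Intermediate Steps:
K(m) = m/2 (K(m) = (2*m)/4 = (2*m)*(¼) = m/2)
Y = -5/2 (Y = (½)*(-5) = -5/2 ≈ -2.5000)
b(r) = 4 + r (b(r) = r + 4 = 4 + r)
U = 59/42 (U = 2 - 25/42 = 59/42 ≈ 1.4048)
(46*U)*b(Y + 3) = (46*(59/42))*(4 + (-5/2 + 3)) = 1357*(4 + ½)/21 = (1357/21)*(9/2) = 4071/14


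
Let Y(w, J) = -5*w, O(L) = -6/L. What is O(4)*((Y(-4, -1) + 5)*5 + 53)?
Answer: -267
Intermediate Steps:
O(4)*((Y(-4, -1) + 5)*5 + 53) = (-6/4)*((-5*(-4) + 5)*5 + 53) = (-6*¼)*((20 + 5)*5 + 53) = -3*(25*5 + 53)/2 = -3*(125 + 53)/2 = -3/2*178 = -267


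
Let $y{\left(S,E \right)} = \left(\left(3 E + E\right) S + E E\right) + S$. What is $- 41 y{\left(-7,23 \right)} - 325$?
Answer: $4677$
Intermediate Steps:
$y{\left(S,E \right)} = S + E^{2} + 4 E S$ ($y{\left(S,E \right)} = \left(4 E S + E^{2}\right) + S = \left(E^{2} + 4 E S\right) + S = S + E^{2} + 4 E S$)
$- 41 y{\left(-7,23 \right)} - 325 = - 41 \left(-7 + 23^{2} + 4 \cdot 23 \left(-7\right)\right) - 325 = - 41 \left(-7 + 529 - 644\right) - 325 = \left(-41\right) \left(-122\right) - 325 = 5002 - 325 = 4677$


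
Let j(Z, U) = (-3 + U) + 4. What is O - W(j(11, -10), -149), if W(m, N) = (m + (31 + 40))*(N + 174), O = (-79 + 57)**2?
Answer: -1066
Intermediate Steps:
O = 484 (O = (-22)**2 = 484)
j(Z, U) = 1 + U
W(m, N) = (71 + m)*(174 + N) (W(m, N) = (m + 71)*(174 + N) = (71 + m)*(174 + N))
O - W(j(11, -10), -149) = 484 - (12354 + 71*(-149) + 174*(1 - 10) - 149*(1 - 10)) = 484 - (12354 - 10579 + 174*(-9) - 149*(-9)) = 484 - (12354 - 10579 - 1566 + 1341) = 484 - 1*1550 = 484 - 1550 = -1066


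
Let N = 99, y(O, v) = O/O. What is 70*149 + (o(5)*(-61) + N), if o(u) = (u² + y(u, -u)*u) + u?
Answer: 8394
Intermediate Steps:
y(O, v) = 1
o(u) = u² + 2*u (o(u) = (u² + 1*u) + u = (u² + u) + u = (u + u²) + u = u² + 2*u)
70*149 + (o(5)*(-61) + N) = 70*149 + ((5*(2 + 5))*(-61) + 99) = 10430 + ((5*7)*(-61) + 99) = 10430 + (35*(-61) + 99) = 10430 + (-2135 + 99) = 10430 - 2036 = 8394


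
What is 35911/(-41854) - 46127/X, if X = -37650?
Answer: 144637577/393950775 ≈ 0.36715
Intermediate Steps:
35911/(-41854) - 46127/X = 35911/(-41854) - 46127/(-37650) = 35911*(-1/41854) - 46127*(-1/37650) = -35911/41854 + 46127/37650 = 144637577/393950775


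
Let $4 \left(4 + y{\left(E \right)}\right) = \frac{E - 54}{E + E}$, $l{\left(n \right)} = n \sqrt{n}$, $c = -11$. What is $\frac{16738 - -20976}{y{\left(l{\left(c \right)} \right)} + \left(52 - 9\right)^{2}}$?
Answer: $\frac{36507152 i}{54 \sqrt{11} + 1786081 i} \approx 20.44 + 0.0020496 i$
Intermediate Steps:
$l{\left(n \right)} = n^{\frac{3}{2}}$
$y{\left(E \right)} = -4 + \frac{-54 + E}{8 E}$ ($y{\left(E \right)} = -4 + \frac{\left(E - 54\right) \frac{1}{E + E}}{4} = -4 + \frac{\left(-54 + E\right) \frac{1}{2 E}}{4} = -4 + \frac{\frac{1}{2} \frac{1}{E} \left(-54 + E\right)}{4} = -4 + \frac{-54 + E}{8 E}$)
$\frac{16738 - -20976}{y{\left(l{\left(c \right)} \right)} + \left(52 - 9\right)^{2}} = \frac{16738 - -20976}{\frac{-54 - 31 \left(-11\right)^{\frac{3}{2}}}{8 \left(-11\right)^{\frac{3}{2}}} + \left(52 - 9\right)^{2}} = \frac{16738 + 20976}{\frac{-54 - 31 \left(- 11 i \sqrt{11}\right)}{8 \left(- 11 i \sqrt{11}\right)} + 43^{2}} = \frac{37714}{\frac{\frac{i \sqrt{11}}{121} \left(-54 + 341 i \sqrt{11}\right)}{8} + 1849} = \frac{37714}{\frac{i \sqrt{11} \left(-54 + 341 i \sqrt{11}\right)}{968} + 1849} = \frac{37714}{1849 + \frac{i \sqrt{11} \left(-54 + 341 i \sqrt{11}\right)}{968}}$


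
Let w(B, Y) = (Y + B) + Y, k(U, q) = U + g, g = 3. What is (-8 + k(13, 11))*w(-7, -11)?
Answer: -232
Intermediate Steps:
k(U, q) = 3 + U (k(U, q) = U + 3 = 3 + U)
w(B, Y) = B + 2*Y (w(B, Y) = (B + Y) + Y = B + 2*Y)
(-8 + k(13, 11))*w(-7, -11) = (-8 + (3 + 13))*(-7 + 2*(-11)) = (-8 + 16)*(-7 - 22) = 8*(-29) = -232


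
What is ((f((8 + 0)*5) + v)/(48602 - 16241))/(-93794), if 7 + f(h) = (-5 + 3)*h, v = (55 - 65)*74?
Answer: 827/3035267634 ≈ 2.7246e-7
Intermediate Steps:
v = -740 (v = -10*74 = -740)
f(h) = -7 - 2*h (f(h) = -7 + (-5 + 3)*h = -7 - 2*h)
((f((8 + 0)*5) + v)/(48602 - 16241))/(-93794) = (((-7 - 2*(8 + 0)*5) - 740)/(48602 - 16241))/(-93794) = (((-7 - 16*5) - 740)/32361)*(-1/93794) = (((-7 - 2*40) - 740)*(1/32361))*(-1/93794) = (((-7 - 80) - 740)*(1/32361))*(-1/93794) = ((-87 - 740)*(1/32361))*(-1/93794) = -827*1/32361*(-1/93794) = -827/32361*(-1/93794) = 827/3035267634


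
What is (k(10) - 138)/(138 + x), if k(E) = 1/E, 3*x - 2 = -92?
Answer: -1379/1080 ≈ -1.2769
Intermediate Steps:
x = -30 (x = 2/3 + (1/3)*(-92) = 2/3 - 92/3 = -30)
(k(10) - 138)/(138 + x) = (1/10 - 138)/(138 - 30) = (1/10 - 138)/108 = -1379/10*1/108 = -1379/1080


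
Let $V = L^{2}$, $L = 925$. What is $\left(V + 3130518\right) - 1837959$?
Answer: $2148184$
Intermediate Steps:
$V = 855625$ ($V = 925^{2} = 855625$)
$\left(V + 3130518\right) - 1837959 = \left(855625 + 3130518\right) - 1837959 = 3986143 - 1837959 = 2148184$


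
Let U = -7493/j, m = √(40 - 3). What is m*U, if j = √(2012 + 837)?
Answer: -7493*√77/77 ≈ -853.91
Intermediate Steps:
m = √37 ≈ 6.0828
j = √2849 ≈ 53.376
U = -7493*√2849/2849 ≈ -140.38
m*U = √37*(-7493*√2849/2849) = -7493*√77/77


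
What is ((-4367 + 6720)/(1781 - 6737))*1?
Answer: -2353/4956 ≈ -0.47478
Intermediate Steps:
((-4367 + 6720)/(1781 - 6737))*1 = (2353/(-4956))*1 = (2353*(-1/4956))*1 = -2353/4956*1 = -2353/4956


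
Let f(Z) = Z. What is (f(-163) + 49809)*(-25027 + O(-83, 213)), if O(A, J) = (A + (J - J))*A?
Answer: -900479148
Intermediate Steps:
O(A, J) = A**2 (O(A, J) = (A + 0)*A = A*A = A**2)
(f(-163) + 49809)*(-25027 + O(-83, 213)) = (-163 + 49809)*(-25027 + (-83)**2) = 49646*(-25027 + 6889) = 49646*(-18138) = -900479148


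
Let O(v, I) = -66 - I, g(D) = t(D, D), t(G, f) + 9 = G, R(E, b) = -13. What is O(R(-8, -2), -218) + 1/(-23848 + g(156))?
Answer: 3602551/23701 ≈ 152.00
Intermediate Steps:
t(G, f) = -9 + G
g(D) = -9 + D
O(R(-8, -2), -218) + 1/(-23848 + g(156)) = (-66 - 1*(-218)) + 1/(-23848 + (-9 + 156)) = (-66 + 218) + 1/(-23848 + 147) = 152 + 1/(-23701) = 152 - 1/23701 = 3602551/23701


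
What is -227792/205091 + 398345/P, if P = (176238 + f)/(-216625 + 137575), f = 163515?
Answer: -93597437955654/1009859167 ≈ -92684.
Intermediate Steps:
P = -113251/26350 (P = (176238 + 163515)/(-216625 + 137575) = 339753/(-79050) = 339753*(-1/79050) = -113251/26350 ≈ -4.2980)
-227792/205091 + 398345/P = -227792/205091 + 398345/(-113251/26350) = -227792*1/205091 + 398345*(-26350/113251) = -9904/8917 - 10496390750/113251 = -93597437955654/1009859167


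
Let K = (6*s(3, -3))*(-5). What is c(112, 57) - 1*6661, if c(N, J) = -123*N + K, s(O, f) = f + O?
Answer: -20437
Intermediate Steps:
s(O, f) = O + f
K = 0 (K = (6*(3 - 3))*(-5) = (6*0)*(-5) = 0*(-5) = 0)
c(N, J) = -123*N (c(N, J) = -123*N + 0 = -123*N)
c(112, 57) - 1*6661 = -123*112 - 1*6661 = -13776 - 6661 = -20437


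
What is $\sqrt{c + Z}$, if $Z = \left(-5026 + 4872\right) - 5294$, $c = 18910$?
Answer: $\sqrt{13462} \approx 116.03$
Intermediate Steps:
$Z = -5448$ ($Z = -154 - 5294 = -5448$)
$\sqrt{c + Z} = \sqrt{18910 - 5448} = \sqrt{13462}$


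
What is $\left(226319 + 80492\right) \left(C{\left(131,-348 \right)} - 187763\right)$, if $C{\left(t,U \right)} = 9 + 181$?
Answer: $-57549459703$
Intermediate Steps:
$C{\left(t,U \right)} = 190$
$\left(226319 + 80492\right) \left(C{\left(131,-348 \right)} - 187763\right) = \left(226319 + 80492\right) \left(190 - 187763\right) = 306811 \left(-187573\right) = -57549459703$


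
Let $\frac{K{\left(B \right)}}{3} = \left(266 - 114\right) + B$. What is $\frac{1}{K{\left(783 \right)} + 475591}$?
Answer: $\frac{1}{478396} \approx 2.0903 \cdot 10^{-6}$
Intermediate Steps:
$K{\left(B \right)} = 456 + 3 B$ ($K{\left(B \right)} = 3 \left(\left(266 - 114\right) + B\right) = 3 \left(152 + B\right) = 456 + 3 B$)
$\frac{1}{K{\left(783 \right)} + 475591} = \frac{1}{\left(456 + 3 \cdot 783\right) + 475591} = \frac{1}{\left(456 + 2349\right) + 475591} = \frac{1}{2805 + 475591} = \frac{1}{478396}$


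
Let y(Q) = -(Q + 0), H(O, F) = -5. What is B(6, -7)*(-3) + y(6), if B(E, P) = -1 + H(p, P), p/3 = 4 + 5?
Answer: 12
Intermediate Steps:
p = 27 (p = 3*(4 + 5) = 3*9 = 27)
y(Q) = -Q
B(E, P) = -6 (B(E, P) = -1 - 5 = -6)
B(6, -7)*(-3) + y(6) = -6*(-3) - 1*6 = 18 - 6 = 12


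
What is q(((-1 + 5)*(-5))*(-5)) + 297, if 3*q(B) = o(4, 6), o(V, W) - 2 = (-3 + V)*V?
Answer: 299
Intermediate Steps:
o(V, W) = 2 + V*(-3 + V) (o(V, W) = 2 + (-3 + V)*V = 2 + V*(-3 + V))
q(B) = 2 (q(B) = (2 + 4² - 3*4)/3 = (2 + 16 - 12)/3 = (⅓)*6 = 2)
q(((-1 + 5)*(-5))*(-5)) + 297 = 2 + 297 = 299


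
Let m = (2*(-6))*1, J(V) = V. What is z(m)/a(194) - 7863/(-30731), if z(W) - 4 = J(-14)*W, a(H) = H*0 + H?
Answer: 3405577/2980907 ≈ 1.1425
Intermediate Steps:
a(H) = H (a(H) = 0 + H = H)
m = -12 (m = -12*1 = -12)
z(W) = 4 - 14*W
z(m)/a(194) - 7863/(-30731) = (4 - 14*(-12))/194 - 7863/(-30731) = (4 + 168)*(1/194) - 7863*(-1/30731) = 172*(1/194) + 7863/30731 = 86/97 + 7863/30731 = 3405577/2980907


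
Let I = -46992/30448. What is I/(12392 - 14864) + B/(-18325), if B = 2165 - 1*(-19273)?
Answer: -3054398851/2612265400 ≈ -1.1693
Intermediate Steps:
B = 21438 (B = 2165 + 19273 = 21438)
I = -267/173 (I = -46992*1/30448 = -267/173 ≈ -1.5434)
I/(12392 - 14864) + B/(-18325) = -267/(173*(12392 - 14864)) + 21438/(-18325) = -267/173/(-2472) + 21438*(-1/18325) = -267/173*(-1/2472) - 21438/18325 = 89/142552 - 21438/18325 = -3054398851/2612265400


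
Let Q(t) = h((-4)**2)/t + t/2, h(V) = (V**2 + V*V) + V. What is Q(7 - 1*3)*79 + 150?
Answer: 10736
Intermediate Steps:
h(V) = V + 2*V**2 (h(V) = (V**2 + V**2) + V = 2*V**2 + V = V + 2*V**2)
Q(t) = t/2 + 528/t (Q(t) = ((-4)**2*(1 + 2*(-4)**2))/t + t/2 = (16*(1 + 2*16))/t + t*(1/2) = (16*(1 + 32))/t + t/2 = (16*33)/t + t/2 = 528/t + t/2 = t/2 + 528/t)
Q(7 - 1*3)*79 + 150 = ((7 - 1*3)/2 + 528/(7 - 1*3))*79 + 150 = ((7 - 3)/2 + 528/(7 - 3))*79 + 150 = ((1/2)*4 + 528/4)*79 + 150 = (2 + 528*(1/4))*79 + 150 = (2 + 132)*79 + 150 = 134*79 + 150 = 10586 + 150 = 10736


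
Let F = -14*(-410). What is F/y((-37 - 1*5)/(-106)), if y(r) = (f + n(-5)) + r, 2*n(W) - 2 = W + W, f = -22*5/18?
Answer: -195570/331 ≈ -590.85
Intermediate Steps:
F = 5740
f = -55/9 (f = -110*1/18 = -55/9 ≈ -6.1111)
n(W) = 1 + W (n(W) = 1 + (W + W)/2 = 1 + (2*W)/2 = 1 + W)
y(r) = -91/9 + r (y(r) = (-55/9 + (1 - 5)) + r = (-55/9 - 4) + r = -91/9 + r)
F/y((-37 - 1*5)/(-106)) = 5740/(-91/9 + (-37 - 1*5)/(-106)) = 5740/(-91/9 + (-37 - 5)*(-1/106)) = 5740/(-91/9 - 42*(-1/106)) = 5740/(-91/9 + 21/53) = 5740/(-4634/477) = 5740*(-477/4634) = -195570/331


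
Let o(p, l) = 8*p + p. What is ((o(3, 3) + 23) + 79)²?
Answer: 16641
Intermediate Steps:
o(p, l) = 9*p
((o(3, 3) + 23) + 79)² = ((9*3 + 23) + 79)² = ((27 + 23) + 79)² = (50 + 79)² = 129² = 16641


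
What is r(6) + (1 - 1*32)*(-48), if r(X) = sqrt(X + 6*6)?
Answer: 1488 + sqrt(42) ≈ 1494.5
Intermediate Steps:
r(X) = sqrt(36 + X) (r(X) = sqrt(X + 36) = sqrt(36 + X))
r(6) + (1 - 1*32)*(-48) = sqrt(36 + 6) + (1 - 1*32)*(-48) = sqrt(42) + (1 - 32)*(-48) = sqrt(42) - 31*(-48) = sqrt(42) + 1488 = 1488 + sqrt(42)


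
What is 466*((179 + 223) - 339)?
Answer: 29358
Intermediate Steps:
466*((179 + 223) - 339) = 466*(402 - 339) = 466*63 = 29358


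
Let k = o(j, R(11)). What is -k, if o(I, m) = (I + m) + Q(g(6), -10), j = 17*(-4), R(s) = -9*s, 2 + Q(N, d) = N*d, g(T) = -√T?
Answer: 169 - 10*√6 ≈ 144.51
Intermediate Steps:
Q(N, d) = -2 + N*d
j = -68
o(I, m) = -2 + I + m + 10*√6 (o(I, m) = (I + m) + (-2 - √6*(-10)) = (I + m) + (-2 + 10*√6) = -2 + I + m + 10*√6)
k = -169 + 10*√6 (k = -2 - 68 - 9*11 + 10*√6 = -2 - 68 - 99 + 10*√6 = -169 + 10*√6 ≈ -144.51)
-k = -(-169 + 10*√6) = 169 - 10*√6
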